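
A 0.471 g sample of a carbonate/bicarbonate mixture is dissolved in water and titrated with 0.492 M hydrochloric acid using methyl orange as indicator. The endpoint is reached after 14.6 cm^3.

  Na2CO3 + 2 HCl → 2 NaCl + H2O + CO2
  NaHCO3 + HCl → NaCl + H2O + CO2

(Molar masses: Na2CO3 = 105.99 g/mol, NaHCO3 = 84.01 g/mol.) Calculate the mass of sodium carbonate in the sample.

0.226 g

n(HCl) = 0.0146 × 0.492 = 7.18 × 10^-3 mol
Let x = n(Na2CO3), y = n(NaHCO3).
Titrant: 2x + 1y = 7.18 × 10^-3;  mass: 105.99x + 84.01y = 0.471
Solving, x = 2.14 × 10^-3 mol, y = 2.91 × 10^-3 mol
mass of Na2CO3 = 2.14 × 10^-3 × 105.99 = 0.226 g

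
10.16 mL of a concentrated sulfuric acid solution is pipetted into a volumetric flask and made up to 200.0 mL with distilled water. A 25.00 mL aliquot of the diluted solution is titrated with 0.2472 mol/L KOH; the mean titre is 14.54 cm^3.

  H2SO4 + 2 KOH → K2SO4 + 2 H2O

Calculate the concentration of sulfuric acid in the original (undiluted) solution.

1.415 mol/L

n(KOH) = 0.01454 × 0.2472 = 3.594 × 10^-3 mol
From the 1:2 ratio, n(H2SO4) in the aliquot = 1/2 × 3.594 × 10^-3 = 1.797 × 10^-3 mol
[H2SO4]_dilute = 1.797 × 10^-3 / 0.02500 = 0.07189 mol/L
Dilution factor = 200.0 / 10.16 = 19.69
[H2SO4]_stock = 0.07189 × 19.69 = 1.415 mol/L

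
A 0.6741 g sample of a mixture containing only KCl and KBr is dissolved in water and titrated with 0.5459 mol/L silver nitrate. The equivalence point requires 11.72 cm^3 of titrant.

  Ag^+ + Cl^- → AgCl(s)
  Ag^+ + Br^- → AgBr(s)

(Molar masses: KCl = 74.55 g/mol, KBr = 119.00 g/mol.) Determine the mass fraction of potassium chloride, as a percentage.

n(AgNO3) = 0.01172 × 0.5459 = 6.398 × 10^-3 mol
Let x = n(KCl), y = n(KBr).
Titrant: 1x + 1y = 6.398 × 10^-3;  mass: 74.55x + 119.00y = 0.6741
Solving, x = 1.963 × 10^-3 mol, y = 4.435 × 10^-3 mol
mass of KCl = 1.963 × 10^-3 × 74.55 = 0.1463 g
% KCl = 0.1463 / 0.6741 × 100 = 21.71 %

21.71 %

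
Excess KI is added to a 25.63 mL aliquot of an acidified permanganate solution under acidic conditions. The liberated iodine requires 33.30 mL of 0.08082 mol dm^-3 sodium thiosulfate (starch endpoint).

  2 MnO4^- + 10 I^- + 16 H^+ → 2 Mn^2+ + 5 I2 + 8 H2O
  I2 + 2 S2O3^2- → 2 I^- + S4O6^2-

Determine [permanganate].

n(S2O3^2-) = 0.03330 × 0.08082 = 2.691 × 10^-3 mol
n(I2) = n(S2O3^2-)/2 = 1.346 × 10^-3 mol
From the 2:5 ratio, n(MnO4^-) in the aliquot = 2/5 × 1.346 × 10^-3 = 5.383 × 10^-4 mol
[MnO4^-] = 5.383 × 10^-4 / 0.02563 = 0.02100 mol/L

0.02100 mol/L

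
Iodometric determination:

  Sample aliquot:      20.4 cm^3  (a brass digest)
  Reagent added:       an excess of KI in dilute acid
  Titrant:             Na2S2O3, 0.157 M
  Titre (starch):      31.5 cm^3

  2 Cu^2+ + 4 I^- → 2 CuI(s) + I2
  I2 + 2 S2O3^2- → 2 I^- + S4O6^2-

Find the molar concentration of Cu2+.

n(S2O3^2-) = 0.0315 × 0.157 = 4.95 × 10^-3 mol
n(I2) = n(S2O3^2-)/2 = 2.47 × 10^-3 mol
From the 2:1 ratio, n(Cu2+) in the aliquot = 2/1 × 2.47 × 10^-3 = 4.95 × 10^-3 mol
[Cu2+] = 4.95 × 10^-3 / 0.0204 = 0.242 mol/L

0.242 M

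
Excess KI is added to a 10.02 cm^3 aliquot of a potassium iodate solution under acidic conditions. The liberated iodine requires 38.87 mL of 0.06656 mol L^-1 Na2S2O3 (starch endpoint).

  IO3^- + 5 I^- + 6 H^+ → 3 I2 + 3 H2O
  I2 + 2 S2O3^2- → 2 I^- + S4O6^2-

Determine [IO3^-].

0.04303 mol/L

n(S2O3^2-) = 0.03887 × 0.06656 = 2.587 × 10^-3 mol
n(I2) = n(S2O3^2-)/2 = 1.294 × 10^-3 mol
From the 1:3 ratio, n(IO3^-) in the aliquot = 1/3 × 1.294 × 10^-3 = 4.312 × 10^-4 mol
[IO3^-] = 4.312 × 10^-4 / 0.01002 = 0.04303 mol/L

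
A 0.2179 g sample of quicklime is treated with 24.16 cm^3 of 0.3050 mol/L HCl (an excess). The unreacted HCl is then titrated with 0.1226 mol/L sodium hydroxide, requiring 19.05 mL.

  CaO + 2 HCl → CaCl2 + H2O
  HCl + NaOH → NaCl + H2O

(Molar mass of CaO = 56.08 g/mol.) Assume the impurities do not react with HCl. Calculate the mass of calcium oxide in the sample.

n(HCl) added = 0.02416 × 0.3050 = 7.369 × 10^-3 mol
n(NaOH) used in back-titration = 0.01905 × 0.1226 = 2.336 × 10^-3 mol
n(HCl) left over = 2.336 × 10^-3 mol (1:1 ratio)
n(HCl) consumed by analyte = 7.369 × 10^-3 − 2.336 × 10^-3 = 5.033 × 10^-3 mol
From the 1:2 ratio, n(CaO) = 1/2 × 5.033 × 10^-3 = 2.517 × 10^-3 mol
mass of CaO = 2.517 × 10^-3 × 56.08 = 0.1411 g

0.1411 g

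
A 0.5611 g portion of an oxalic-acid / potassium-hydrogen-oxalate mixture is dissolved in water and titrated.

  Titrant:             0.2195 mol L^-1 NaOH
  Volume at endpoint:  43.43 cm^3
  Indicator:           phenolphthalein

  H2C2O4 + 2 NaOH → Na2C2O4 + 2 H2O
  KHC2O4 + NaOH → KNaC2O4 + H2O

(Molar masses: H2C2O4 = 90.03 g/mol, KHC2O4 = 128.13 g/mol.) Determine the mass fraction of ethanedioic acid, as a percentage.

63.74 %

n(NaOH) = 0.04343 × 0.2195 = 9.533 × 10^-3 mol
Let x = n(H2C2O4), y = n(KHC2O4).
Titrant: 2x + 1y = 9.533 × 10^-3;  mass: 90.03x + 128.13y = 0.5611
Solving, x = 3.972 × 10^-3 mol, y = 1.588 × 10^-3 mol
mass of H2C2O4 = 3.972 × 10^-3 × 90.03 = 0.3576 g
% H2C2O4 = 0.3576 / 0.5611 × 100 = 63.74 %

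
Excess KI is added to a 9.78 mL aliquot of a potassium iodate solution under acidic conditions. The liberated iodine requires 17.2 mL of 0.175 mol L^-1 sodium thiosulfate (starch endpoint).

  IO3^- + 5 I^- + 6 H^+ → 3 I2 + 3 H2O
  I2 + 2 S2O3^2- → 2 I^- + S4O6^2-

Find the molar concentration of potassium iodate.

0.0513 mol/L

n(S2O3^2-) = 0.0172 × 0.175 = 3.01 × 10^-3 mol
n(I2) = n(S2O3^2-)/2 = 1.50 × 10^-3 mol
From the 1:3 ratio, n(IO3^-) in the aliquot = 1/3 × 1.50 × 10^-3 = 5.02 × 10^-4 mol
[IO3^-] = 5.02 × 10^-4 / 0.00978 = 0.0513 mol/L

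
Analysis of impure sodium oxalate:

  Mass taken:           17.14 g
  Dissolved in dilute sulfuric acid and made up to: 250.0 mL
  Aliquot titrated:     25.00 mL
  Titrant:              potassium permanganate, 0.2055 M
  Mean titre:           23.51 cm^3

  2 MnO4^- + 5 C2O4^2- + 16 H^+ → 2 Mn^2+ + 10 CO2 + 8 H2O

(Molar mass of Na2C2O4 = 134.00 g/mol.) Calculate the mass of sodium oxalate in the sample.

n(KMnO4) per titration = 0.02351 × 0.2055 = 4.831 × 10^-3 mol
From the 5:2 ratio, n(Na2C2O4) in each aliquot = 5/2 × 4.831 × 10^-3 = 0.01208 mol
n(Na2C2O4) in the whole flask = 0.01208 × 250.0/25.00 = 0.1208 mol
mass of Na2C2O4 = 0.1208 × 134.00 = 16.18 g

16.18 g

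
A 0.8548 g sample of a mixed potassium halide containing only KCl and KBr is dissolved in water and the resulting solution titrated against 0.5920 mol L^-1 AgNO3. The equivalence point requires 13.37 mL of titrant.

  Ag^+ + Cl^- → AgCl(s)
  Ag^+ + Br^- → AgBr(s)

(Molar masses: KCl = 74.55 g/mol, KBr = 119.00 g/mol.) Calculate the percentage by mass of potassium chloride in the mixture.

n(AgNO3) = 0.01337 × 0.5920 = 7.915 × 10^-3 mol
Let x = n(KCl), y = n(KBr).
Titrant: 1x + 1y = 7.915 × 10^-3;  mass: 74.55x + 119.00y = 0.8548
Solving, x = 1.959 × 10^-3 mol, y = 5.956 × 10^-3 mol
mass of KCl = 1.959 × 10^-3 × 74.55 = 0.1461 g
% KCl = 0.1461 / 0.8548 × 100 = 17.09 %

17.09 %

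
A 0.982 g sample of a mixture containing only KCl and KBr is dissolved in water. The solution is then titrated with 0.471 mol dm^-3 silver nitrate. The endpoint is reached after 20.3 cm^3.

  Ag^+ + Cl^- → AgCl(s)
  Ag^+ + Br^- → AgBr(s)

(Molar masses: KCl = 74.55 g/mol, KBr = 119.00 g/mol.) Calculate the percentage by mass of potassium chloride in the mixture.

26.6 %

n(AgNO3) = 0.0203 × 0.471 = 9.56 × 10^-3 mol
Let x = n(KCl), y = n(KBr).
Titrant: 1x + 1y = 9.56 × 10^-3;  mass: 74.55x + 119.00y = 0.982
Solving, x = 3.50 × 10^-3 mol, y = 6.06 × 10^-3 mol
mass of KCl = 3.50 × 10^-3 × 74.55 = 0.261 g
% KCl = 0.261 / 0.982 × 100 = 26.6 %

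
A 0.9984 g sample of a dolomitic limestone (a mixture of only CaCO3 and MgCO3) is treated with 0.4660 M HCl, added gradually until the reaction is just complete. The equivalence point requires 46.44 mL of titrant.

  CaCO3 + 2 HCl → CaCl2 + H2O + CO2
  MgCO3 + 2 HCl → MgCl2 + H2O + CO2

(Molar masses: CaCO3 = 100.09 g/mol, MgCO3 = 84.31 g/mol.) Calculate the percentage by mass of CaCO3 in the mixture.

54.71 %

n(HCl) = 0.04644 × 0.4660 = 0.02164 mol
Let x = n(CaCO3), y = n(MgCO3).
Titrant: 2x + 2y = 0.02164;  mass: 100.09x + 84.31y = 0.9984
Solving, x = 5.458 × 10^-3 mol, y = 5.363 × 10^-3 mol
mass of CaCO3 = 5.458 × 10^-3 × 100.09 = 0.5463 g
% CaCO3 = 0.5463 / 0.9984 × 100 = 54.71 %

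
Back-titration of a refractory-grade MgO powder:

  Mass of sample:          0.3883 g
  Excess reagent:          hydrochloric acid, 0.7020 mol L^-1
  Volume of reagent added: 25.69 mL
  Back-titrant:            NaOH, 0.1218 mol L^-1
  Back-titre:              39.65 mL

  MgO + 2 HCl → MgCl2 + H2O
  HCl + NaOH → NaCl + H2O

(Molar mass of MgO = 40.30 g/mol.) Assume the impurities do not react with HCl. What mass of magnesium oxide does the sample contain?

0.2661 g

n(HCl) added = 0.02569 × 0.7020 = 0.01803 mol
n(NaOH) used in back-titration = 0.03965 × 0.1218 = 4.829 × 10^-3 mol
n(HCl) left over = 4.829 × 10^-3 mol (1:1 ratio)
n(HCl) consumed by analyte = 0.01803 − 4.829 × 10^-3 = 0.01321 mol
From the 1:2 ratio, n(MgO) = 1/2 × 0.01321 = 6.603 × 10^-3 mol
mass of MgO = 6.603 × 10^-3 × 40.30 = 0.2661 g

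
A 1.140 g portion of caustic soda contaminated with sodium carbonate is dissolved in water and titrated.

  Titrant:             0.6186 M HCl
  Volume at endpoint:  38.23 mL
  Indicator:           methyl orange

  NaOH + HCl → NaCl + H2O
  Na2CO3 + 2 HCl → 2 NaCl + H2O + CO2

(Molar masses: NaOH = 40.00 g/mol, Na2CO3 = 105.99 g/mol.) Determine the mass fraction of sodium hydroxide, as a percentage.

30.59 %

n(HCl) = 0.03823 × 0.6186 = 0.02365 mol
Let x = n(NaOH), y = n(Na2CO3).
Titrant: 1x + 2y = 0.02365;  mass: 40.00x + 105.99y = 1.140
Solving, x = 8.717 × 10^-3 mol, y = 7.466 × 10^-3 mol
mass of NaOH = 8.717 × 10^-3 × 40.00 = 0.3487 g
% NaOH = 0.3487 / 1.140 × 100 = 30.59 %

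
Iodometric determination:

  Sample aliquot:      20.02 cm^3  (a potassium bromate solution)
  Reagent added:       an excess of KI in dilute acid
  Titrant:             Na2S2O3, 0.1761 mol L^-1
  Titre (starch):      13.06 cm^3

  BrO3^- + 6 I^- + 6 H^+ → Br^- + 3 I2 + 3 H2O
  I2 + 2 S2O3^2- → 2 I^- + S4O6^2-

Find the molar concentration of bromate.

0.01915 mol/L

n(S2O3^2-) = 0.01306 × 0.1761 = 2.300 × 10^-3 mol
n(I2) = n(S2O3^2-)/2 = 1.150 × 10^-3 mol
From the 1:3 ratio, n(BrO3^-) in the aliquot = 1/3 × 1.150 × 10^-3 = 3.833 × 10^-4 mol
[BrO3^-] = 3.833 × 10^-4 / 0.02002 = 0.01915 mol/L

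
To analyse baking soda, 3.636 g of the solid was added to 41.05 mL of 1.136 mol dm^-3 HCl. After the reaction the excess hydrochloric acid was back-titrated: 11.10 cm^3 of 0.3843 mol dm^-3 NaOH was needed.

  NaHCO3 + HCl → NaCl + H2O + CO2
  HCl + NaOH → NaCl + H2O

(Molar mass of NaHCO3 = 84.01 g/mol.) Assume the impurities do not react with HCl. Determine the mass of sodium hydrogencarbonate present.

3.559 g

n(HCl) added = 0.04105 × 1.136 = 0.04663 mol
n(NaOH) used in back-titration = 0.01110 × 0.3843 = 4.266 × 10^-3 mol
n(HCl) left over = 4.266 × 10^-3 mol (1:1 ratio)
n(HCl) consumed by analyte = 0.04663 − 4.266 × 10^-3 = 0.04237 mol
n(NaHCO3) = 0.04237 mol (1:1 ratio)
mass of NaHCO3 = 0.04237 × 84.01 = 3.559 g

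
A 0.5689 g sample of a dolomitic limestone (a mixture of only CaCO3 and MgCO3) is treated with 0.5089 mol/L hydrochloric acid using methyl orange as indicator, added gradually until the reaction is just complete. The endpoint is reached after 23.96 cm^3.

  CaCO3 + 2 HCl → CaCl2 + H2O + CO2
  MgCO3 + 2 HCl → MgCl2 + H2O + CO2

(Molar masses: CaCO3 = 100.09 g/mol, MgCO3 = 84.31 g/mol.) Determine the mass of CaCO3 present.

n(HCl) = 0.02396 × 0.5089 = 0.01219 mol
Let x = n(CaCO3), y = n(MgCO3).
Titrant: 2x + 2y = 0.01219;  mass: 100.09x + 84.31y = 0.5689
Solving, x = 3.479 × 10^-3 mol, y = 2.618 × 10^-3 mol
mass of CaCO3 = 3.479 × 10^-3 × 100.09 = 0.3482 g

0.3482 g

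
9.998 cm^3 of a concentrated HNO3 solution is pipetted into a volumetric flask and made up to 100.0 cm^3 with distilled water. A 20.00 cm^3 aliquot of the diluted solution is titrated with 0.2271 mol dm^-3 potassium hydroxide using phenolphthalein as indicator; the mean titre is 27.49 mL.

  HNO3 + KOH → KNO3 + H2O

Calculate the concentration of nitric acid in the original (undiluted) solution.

n(KOH) = 0.02749 × 0.2271 = 6.243 × 10^-3 mol
n(HNO3) in the aliquot = 6.243 × 10^-3 mol (1:1 ratio)
[HNO3]_dilute = 6.243 × 10^-3 / 0.02000 = 0.3121 mol/L
Dilution factor = 100.0 / 9.998 = 10.00
[HNO3]_stock = 0.3121 × 10.00 = 3.122 mol/L

3.122 mol/L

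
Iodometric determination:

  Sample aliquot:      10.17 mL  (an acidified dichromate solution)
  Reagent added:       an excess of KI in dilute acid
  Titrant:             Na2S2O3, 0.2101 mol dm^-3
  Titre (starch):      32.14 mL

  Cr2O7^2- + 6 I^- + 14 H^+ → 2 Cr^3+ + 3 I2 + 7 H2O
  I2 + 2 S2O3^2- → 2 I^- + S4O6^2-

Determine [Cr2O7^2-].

n(S2O3^2-) = 0.03214 × 0.2101 = 6.753 × 10^-3 mol
n(I2) = n(S2O3^2-)/2 = 3.376 × 10^-3 mol
From the 1:3 ratio, n(Cr2O7^2-) in the aliquot = 1/3 × 3.376 × 10^-3 = 1.125 × 10^-3 mol
[Cr2O7^2-] = 1.125 × 10^-3 / 0.01017 = 0.1107 mol/L

0.1107 mol/L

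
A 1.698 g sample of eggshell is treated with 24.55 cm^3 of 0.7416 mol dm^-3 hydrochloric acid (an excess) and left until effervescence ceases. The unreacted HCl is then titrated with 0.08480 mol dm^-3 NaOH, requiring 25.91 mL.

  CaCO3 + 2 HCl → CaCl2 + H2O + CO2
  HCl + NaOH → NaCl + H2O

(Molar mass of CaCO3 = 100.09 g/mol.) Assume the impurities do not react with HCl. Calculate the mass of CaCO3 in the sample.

n(HCl) added = 0.02455 × 0.7416 = 0.01821 mol
n(NaOH) used in back-titration = 0.02591 × 0.08480 = 2.197 × 10^-3 mol
n(HCl) left over = 2.197 × 10^-3 mol (1:1 ratio)
n(HCl) consumed by analyte = 0.01821 − 2.197 × 10^-3 = 0.01601 mol
From the 1:2 ratio, n(CaCO3) = 1/2 × 0.01601 = 8.005 × 10^-3 mol
mass of CaCO3 = 8.005 × 10^-3 × 100.09 = 0.8012 g

0.8012 g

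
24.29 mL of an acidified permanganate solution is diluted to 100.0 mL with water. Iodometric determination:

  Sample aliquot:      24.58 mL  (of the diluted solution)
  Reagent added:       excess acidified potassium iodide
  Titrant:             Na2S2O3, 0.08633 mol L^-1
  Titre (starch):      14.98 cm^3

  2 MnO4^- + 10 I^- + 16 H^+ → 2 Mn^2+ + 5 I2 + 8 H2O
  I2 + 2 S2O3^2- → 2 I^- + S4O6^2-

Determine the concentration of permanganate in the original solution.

0.04332 mol/L

n(S2O3^2-) = 0.01498 × 0.08633 = 1.293 × 10^-3 mol
n(I2) = n(S2O3^2-)/2 = 6.466 × 10^-4 mol
From the 2:5 ratio, n(MnO4^-) in the aliquot = 2/5 × 6.466 × 10^-4 = 2.586 × 10^-4 mol
[MnO4^-]_dilute = 2.586 × 10^-4 / 0.02458 = 0.01052 mol/L
[MnO4^-]_original = 0.01052 × 100.0/24.29 = 0.04332 mol/L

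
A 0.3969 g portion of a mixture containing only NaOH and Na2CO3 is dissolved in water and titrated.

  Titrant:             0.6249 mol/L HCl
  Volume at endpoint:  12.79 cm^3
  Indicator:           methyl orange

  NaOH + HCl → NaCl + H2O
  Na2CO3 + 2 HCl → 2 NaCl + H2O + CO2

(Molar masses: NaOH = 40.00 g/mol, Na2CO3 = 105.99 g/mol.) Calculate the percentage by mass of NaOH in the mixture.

n(HCl) = 0.01279 × 0.6249 = 7.992 × 10^-3 mol
Let x = n(NaOH), y = n(Na2CO3).
Titrant: 1x + 2y = 7.992 × 10^-3;  mass: 40.00x + 105.99y = 0.3969
Solving, x = 2.052 × 10^-3 mol, y = 2.970 × 10^-3 mol
mass of NaOH = 2.052 × 10^-3 × 40.00 = 0.08207 g
% NaOH = 0.08207 / 0.3969 × 100 = 20.68 %

20.68 %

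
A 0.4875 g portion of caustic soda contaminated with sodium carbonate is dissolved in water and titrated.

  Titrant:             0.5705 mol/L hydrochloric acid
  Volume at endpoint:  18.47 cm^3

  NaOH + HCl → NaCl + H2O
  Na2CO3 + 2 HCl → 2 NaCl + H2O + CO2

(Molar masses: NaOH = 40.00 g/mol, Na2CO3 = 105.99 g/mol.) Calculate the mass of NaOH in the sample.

0.2183 g

n(HCl) = 0.01847 × 0.5705 = 0.01054 mol
Let x = n(NaOH), y = n(Na2CO3).
Titrant: 1x + 2y = 0.01054;  mass: 40.00x + 105.99y = 0.4875
Solving, x = 5.457 × 10^-3 mol, y = 2.540 × 10^-3 mol
mass of NaOH = 5.457 × 10^-3 × 40.00 = 0.2183 g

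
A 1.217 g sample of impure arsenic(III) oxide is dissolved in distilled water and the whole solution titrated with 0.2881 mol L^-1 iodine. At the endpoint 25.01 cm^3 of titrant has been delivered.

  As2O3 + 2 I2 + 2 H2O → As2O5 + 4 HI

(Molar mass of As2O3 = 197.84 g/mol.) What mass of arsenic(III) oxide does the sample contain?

0.7128 g

n(I2) = 0.02501 L × 0.2881 mol/L = 7.205 × 10^-3 mol
From the 1:2 ratio, n(As2O3) = 1/2 × 7.205 × 10^-3 = 3.603 × 10^-3 mol
mass of As2O3 = 3.603 × 10^-3 × 197.84 g/mol = 0.7128 g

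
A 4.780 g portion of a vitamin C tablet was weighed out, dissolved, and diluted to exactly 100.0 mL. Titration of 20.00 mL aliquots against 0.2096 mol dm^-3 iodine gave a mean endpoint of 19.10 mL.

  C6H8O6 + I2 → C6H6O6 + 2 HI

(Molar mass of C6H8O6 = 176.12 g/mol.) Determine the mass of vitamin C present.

n(I2) per titration = 0.01910 × 0.2096 = 4.003 × 10^-3 mol
n(C6H8O6) in each aliquot = 4.003 × 10^-3 mol (1:1 ratio)
n(C6H8O6) in the whole flask = 4.003 × 10^-3 × 100.0/20.00 = 0.02002 mol
mass of C6H8O6 = 0.02002 × 176.12 = 3.525 g

3.525 g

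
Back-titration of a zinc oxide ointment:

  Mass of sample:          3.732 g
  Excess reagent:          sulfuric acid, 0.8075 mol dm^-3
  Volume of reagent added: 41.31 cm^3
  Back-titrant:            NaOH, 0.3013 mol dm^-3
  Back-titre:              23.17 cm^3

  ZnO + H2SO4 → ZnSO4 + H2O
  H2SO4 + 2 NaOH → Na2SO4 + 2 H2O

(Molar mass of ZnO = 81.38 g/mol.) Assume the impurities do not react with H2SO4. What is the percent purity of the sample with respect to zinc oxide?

65.13 %

n(H2SO4) added = 0.04131 × 0.8075 = 0.03336 mol
n(NaOH) used in back-titration = 0.02317 × 0.3013 = 6.981 × 10^-3 mol
From the 1:2 ratio, n(H2SO4) left over = 1/2 × 6.981 × 10^-3 = 3.491 × 10^-3 mol
n(H2SO4) consumed by analyte = 0.03336 − 3.491 × 10^-3 = 0.02987 mol
n(ZnO) = 0.02987 mol (1:1 ratio)
mass of ZnO = 0.02987 × 81.38 = 2.431 g
% ZnO = 2.431 / 3.732 × 100 = 65.13 %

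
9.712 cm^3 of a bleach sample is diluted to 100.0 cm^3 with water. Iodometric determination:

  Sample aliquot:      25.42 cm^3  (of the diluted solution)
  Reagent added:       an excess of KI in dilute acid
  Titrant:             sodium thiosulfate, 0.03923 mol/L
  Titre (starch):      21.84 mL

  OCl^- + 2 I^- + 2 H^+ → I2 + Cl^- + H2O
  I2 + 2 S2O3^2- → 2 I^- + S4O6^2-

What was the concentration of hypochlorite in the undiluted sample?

n(S2O3^2-) = 0.02184 × 0.03923 = 8.568 × 10^-4 mol
n(I2) = n(S2O3^2-)/2 = 4.284 × 10^-4 mol
n(OCl^-) in the aliquot = 4.284 × 10^-4 mol (1:1 ratio)
[OCl^-]_dilute = 4.284 × 10^-4 / 0.02542 = 0.01685 mol/L
[OCl^-]_original = 0.01685 × 100.0/9.712 = 0.1735 mol/L

0.1735 mol/L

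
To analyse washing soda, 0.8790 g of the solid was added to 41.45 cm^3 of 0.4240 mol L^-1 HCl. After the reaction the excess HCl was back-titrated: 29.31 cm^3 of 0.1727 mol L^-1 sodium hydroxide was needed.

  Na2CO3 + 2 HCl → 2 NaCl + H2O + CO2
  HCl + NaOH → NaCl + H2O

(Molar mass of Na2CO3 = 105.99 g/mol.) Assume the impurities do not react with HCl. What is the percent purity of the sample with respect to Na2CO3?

75.44 %

n(HCl) added = 0.04145 × 0.4240 = 0.01757 mol
n(NaOH) used in back-titration = 0.02931 × 0.1727 = 5.062 × 10^-3 mol
n(HCl) left over = 5.062 × 10^-3 mol (1:1 ratio)
n(HCl) consumed by analyte = 0.01757 − 5.062 × 10^-3 = 0.01251 mol
From the 1:2 ratio, n(Na2CO3) = 1/2 × 0.01251 = 6.256 × 10^-3 mol
mass of Na2CO3 = 6.256 × 10^-3 × 105.99 = 0.6631 g
% Na2CO3 = 0.6631 / 0.8790 × 100 = 75.44 %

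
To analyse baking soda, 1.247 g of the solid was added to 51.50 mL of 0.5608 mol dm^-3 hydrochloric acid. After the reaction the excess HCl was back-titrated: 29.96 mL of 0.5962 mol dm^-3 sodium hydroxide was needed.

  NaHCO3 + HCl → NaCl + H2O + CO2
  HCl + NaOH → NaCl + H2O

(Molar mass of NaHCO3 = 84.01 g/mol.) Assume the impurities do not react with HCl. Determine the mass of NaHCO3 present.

n(HCl) added = 0.05150 × 0.5608 = 0.02888 mol
n(NaOH) used in back-titration = 0.02996 × 0.5962 = 0.01786 mol
n(HCl) left over = 0.01786 mol (1:1 ratio)
n(HCl) consumed by analyte = 0.02888 − 0.01786 = 0.01102 mol
n(NaHCO3) = 0.01102 mol (1:1 ratio)
mass of NaHCO3 = 0.01102 × 84.01 = 0.9257 g

0.9257 g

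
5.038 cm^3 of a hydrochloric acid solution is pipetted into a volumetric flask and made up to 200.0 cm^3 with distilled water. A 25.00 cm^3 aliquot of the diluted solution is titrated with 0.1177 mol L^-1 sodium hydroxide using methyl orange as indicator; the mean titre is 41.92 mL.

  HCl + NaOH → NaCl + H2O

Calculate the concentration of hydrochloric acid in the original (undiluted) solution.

n(NaOH) = 0.04192 × 0.1177 = 4.934 × 10^-3 mol
n(HCl) in the aliquot = 4.934 × 10^-3 mol (1:1 ratio)
[HCl]_dilute = 4.934 × 10^-3 / 0.02500 = 0.1974 mol/L
Dilution factor = 200.0 / 5.038 = 39.70
[HCl]_stock = 0.1974 × 39.70 = 7.835 mol/L

7.835 mol/L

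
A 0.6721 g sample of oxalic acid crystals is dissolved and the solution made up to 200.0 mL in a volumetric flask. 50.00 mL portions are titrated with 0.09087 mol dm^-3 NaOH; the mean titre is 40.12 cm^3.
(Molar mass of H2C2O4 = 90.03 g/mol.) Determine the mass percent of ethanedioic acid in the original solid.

H2C2O4 + 2 NaOH → Na2C2O4 + 2 H2O
n(NaOH) per titration = 0.04012 × 0.09087 = 3.646 × 10^-3 mol
From the 1:2 ratio, n(H2C2O4) in each aliquot = 1/2 × 3.646 × 10^-3 = 1.823 × 10^-3 mol
n(H2C2O4) in the whole flask = 1.823 × 10^-3 × 200.0/50.00 = 7.291 × 10^-3 mol
mass of H2C2O4 = 7.291 × 10^-3 × 90.03 = 0.6564 g
% H2C2O4 = 0.6564 / 0.6721 × 100 = 97.67 %

97.67 %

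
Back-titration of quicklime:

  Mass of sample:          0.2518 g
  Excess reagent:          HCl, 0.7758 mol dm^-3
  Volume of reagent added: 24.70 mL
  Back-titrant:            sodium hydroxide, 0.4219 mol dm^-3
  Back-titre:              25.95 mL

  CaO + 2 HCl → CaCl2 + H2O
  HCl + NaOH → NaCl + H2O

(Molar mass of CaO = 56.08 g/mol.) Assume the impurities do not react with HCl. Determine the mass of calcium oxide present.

n(HCl) added = 0.02470 × 0.7758 = 0.01916 mol
n(NaOH) used in back-titration = 0.02595 × 0.4219 = 0.01095 mol
n(HCl) left over = 0.01095 mol (1:1 ratio)
n(HCl) consumed by analyte = 0.01916 − 0.01095 = 8.214 × 10^-3 mol
From the 1:2 ratio, n(CaO) = 1/2 × 8.214 × 10^-3 = 4.107 × 10^-3 mol
mass of CaO = 4.107 × 10^-3 × 56.08 = 0.2303 g

0.2303 g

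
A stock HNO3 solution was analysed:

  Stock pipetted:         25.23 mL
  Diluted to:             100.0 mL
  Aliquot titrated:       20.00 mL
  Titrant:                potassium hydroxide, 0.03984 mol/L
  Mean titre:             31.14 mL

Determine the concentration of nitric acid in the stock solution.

0.2459 mol/L

HNO3 + KOH → KNO3 + H2O
n(KOH) = 0.03114 × 0.03984 = 1.241 × 10^-3 mol
n(HNO3) in the aliquot = 1.241 × 10^-3 mol (1:1 ratio)
[HNO3]_dilute = 1.241 × 10^-3 / 0.02000 = 0.06203 mol/L
Dilution factor = 100.0 / 25.23 = 3.964
[HNO3]_stock = 0.06203 × 3.964 = 0.2459 mol/L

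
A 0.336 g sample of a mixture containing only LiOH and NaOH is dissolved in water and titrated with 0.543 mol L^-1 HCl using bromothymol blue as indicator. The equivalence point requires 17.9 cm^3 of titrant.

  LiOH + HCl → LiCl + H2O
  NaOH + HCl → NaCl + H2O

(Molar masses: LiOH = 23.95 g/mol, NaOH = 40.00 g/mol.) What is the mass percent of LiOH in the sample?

n(HCl) = 0.0179 × 0.543 = 9.72 × 10^-3 mol
Let x = n(LiOH), y = n(NaOH).
Titrant: 1x + 1y = 9.72 × 10^-3;  mass: 23.95x + 40.00y = 0.336
Solving, x = 3.29 × 10^-3 mol, y = 6.43 × 10^-3 mol
mass of LiOH = 3.29 × 10^-3 × 23.95 = 0.0788 g
% LiOH = 0.0788 / 0.336 × 100 = 23.4 %

23.4 %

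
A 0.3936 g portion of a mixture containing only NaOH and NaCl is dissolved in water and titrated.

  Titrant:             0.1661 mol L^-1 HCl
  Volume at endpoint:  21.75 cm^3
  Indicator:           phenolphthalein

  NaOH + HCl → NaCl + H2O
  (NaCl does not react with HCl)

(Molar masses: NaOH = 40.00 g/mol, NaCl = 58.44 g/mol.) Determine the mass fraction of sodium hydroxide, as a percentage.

n(HCl) = 0.02175 × 0.1661 = 3.613 × 10^-3 mol
Let x = n(NaOH), y = n(NaCl).
Titrant: 1x = 3.613 × 10^-3;  mass: 40.00x + 58.44y = 0.3936
Solving, x = 3.613 × 10^-3 mol, y = 4.262 × 10^-3 mol
mass of NaOH = 3.613 × 10^-3 × 40.00 = 0.1445 g
% NaOH = 0.1445 / 0.3936 × 100 = 36.71 %

36.71 %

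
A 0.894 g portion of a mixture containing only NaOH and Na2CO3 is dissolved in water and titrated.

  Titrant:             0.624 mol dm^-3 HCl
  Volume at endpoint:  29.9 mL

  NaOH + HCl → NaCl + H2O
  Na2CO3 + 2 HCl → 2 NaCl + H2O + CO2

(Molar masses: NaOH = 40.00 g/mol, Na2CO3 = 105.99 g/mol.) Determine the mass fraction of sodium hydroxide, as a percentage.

32.6 %

n(HCl) = 0.0299 × 0.624 = 0.0187 mol
Let x = n(NaOH), y = n(Na2CO3).
Titrant: 1x + 2y = 0.0187;  mass: 40.00x + 105.99y = 0.894
Solving, x = 7.29 × 10^-3 mol, y = 5.68 × 10^-3 mol
mass of NaOH = 7.29 × 10^-3 × 40.00 = 0.292 g
% NaOH = 0.292 / 0.894 × 100 = 32.6 %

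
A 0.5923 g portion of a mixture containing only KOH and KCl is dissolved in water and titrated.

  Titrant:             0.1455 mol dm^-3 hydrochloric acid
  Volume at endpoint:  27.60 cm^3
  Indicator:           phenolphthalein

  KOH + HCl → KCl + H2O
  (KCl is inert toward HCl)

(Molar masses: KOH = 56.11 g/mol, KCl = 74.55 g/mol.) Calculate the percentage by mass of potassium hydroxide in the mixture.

38.04 %

n(HCl) = 0.02760 × 0.1455 = 4.016 × 10^-3 mol
Let x = n(KOH), y = n(KCl).
Titrant: 1x = 4.016 × 10^-3;  mass: 56.11x + 74.55y = 0.5923
Solving, x = 4.016 × 10^-3 mol, y = 4.923 × 10^-3 mol
mass of KOH = 4.016 × 10^-3 × 56.11 = 0.2253 g
% KOH = 0.2253 / 0.5923 × 100 = 38.04 %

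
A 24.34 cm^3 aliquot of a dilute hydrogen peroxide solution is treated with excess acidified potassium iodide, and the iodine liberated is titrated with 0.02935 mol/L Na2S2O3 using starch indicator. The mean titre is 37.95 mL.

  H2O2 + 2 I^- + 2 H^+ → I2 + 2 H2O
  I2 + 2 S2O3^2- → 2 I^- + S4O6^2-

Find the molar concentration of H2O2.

0.02288 mol/L

n(S2O3^2-) = 0.03795 × 0.02935 = 1.114 × 10^-3 mol
n(I2) = n(S2O3^2-)/2 = 5.569 × 10^-4 mol
n(H2O2) in the aliquot = 5.569 × 10^-4 mol (1:1 ratio)
[H2O2] = 5.569 × 10^-4 / 0.02434 = 0.02288 mol/L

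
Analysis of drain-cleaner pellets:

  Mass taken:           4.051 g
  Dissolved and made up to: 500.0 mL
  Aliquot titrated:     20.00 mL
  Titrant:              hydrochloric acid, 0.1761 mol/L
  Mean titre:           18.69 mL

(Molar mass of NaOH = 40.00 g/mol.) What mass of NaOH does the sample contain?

NaOH + HCl → NaCl + H2O
n(HCl) per titration = 0.01869 × 0.1761 = 3.291 × 10^-3 mol
n(NaOH) in each aliquot = 3.291 × 10^-3 mol (1:1 ratio)
n(NaOH) in the whole flask = 3.291 × 10^-3 × 500.0/20.00 = 0.08228 mol
mass of NaOH = 0.08228 × 40.00 = 3.291 g

3.291 g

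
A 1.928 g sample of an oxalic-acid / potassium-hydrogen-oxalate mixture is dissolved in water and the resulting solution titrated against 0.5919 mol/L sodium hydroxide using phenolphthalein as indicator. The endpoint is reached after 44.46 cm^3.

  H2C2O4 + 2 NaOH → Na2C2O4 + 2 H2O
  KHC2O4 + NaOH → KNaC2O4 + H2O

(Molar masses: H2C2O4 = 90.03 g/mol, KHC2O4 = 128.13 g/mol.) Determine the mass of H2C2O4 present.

0.7820 g

n(NaOH) = 0.04446 × 0.5919 = 0.02632 mol
Let x = n(H2C2O4), y = n(KHC2O4).
Titrant: 2x + 1y = 0.02632;  mass: 90.03x + 128.13y = 1.928
Solving, x = 8.686 × 10^-3 mol, y = 8.944 × 10^-3 mol
mass of H2C2O4 = 8.686 × 10^-3 × 90.03 = 0.7820 g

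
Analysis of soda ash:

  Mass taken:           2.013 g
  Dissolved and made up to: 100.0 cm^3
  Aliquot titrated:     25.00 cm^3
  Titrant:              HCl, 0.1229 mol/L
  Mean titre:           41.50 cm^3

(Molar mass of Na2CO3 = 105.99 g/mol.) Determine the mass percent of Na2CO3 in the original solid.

53.71 %

Na2CO3 + 2 HCl → 2 NaCl + H2O + CO2
n(HCl) per titration = 0.04150 × 0.1229 = 5.100 × 10^-3 mol
From the 1:2 ratio, n(Na2CO3) in each aliquot = 1/2 × 5.100 × 10^-3 = 2.550 × 10^-3 mol
n(Na2CO3) in the whole flask = 2.550 × 10^-3 × 100.0/25.00 = 0.01020 mol
mass of Na2CO3 = 0.01020 × 105.99 = 1.081 g
% Na2CO3 = 1.081 / 2.013 × 100 = 53.71 %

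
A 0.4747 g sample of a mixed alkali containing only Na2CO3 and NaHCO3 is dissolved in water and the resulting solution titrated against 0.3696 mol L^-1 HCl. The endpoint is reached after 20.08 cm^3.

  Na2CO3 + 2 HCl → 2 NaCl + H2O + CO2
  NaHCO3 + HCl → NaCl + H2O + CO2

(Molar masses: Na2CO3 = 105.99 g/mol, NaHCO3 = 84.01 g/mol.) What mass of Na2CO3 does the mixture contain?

0.2542 g

n(HCl) = 0.02008 × 0.3696 = 7.422 × 10^-3 mol
Let x = n(Na2CO3), y = n(NaHCO3).
Titrant: 2x + 1y = 7.422 × 10^-3;  mass: 105.99x + 84.01y = 0.4747
Solving, x = 2.399 × 10^-3 mol, y = 2.624 × 10^-3 mol
mass of Na2CO3 = 2.399 × 10^-3 × 105.99 = 0.2542 g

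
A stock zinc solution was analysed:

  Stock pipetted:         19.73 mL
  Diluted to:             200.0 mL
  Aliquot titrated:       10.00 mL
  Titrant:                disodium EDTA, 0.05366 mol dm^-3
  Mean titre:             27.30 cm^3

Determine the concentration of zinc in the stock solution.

Zn^2+ + EDTA^4- → [Zn(EDTA)]^2-
n(EDTA) = 0.02730 × 0.05366 = 1.465 × 10^-3 mol
n(Zn2+) in the aliquot = 1.465 × 10^-3 mol (1:1 ratio)
[Zn2+]_dilute = 1.465 × 10^-3 / 0.01000 = 0.1465 mol/L
Dilution factor = 200.0 / 19.73 = 10.14
[Zn2+]_stock = 0.1465 × 10.14 = 1.485 mol/L

1.485 mol/L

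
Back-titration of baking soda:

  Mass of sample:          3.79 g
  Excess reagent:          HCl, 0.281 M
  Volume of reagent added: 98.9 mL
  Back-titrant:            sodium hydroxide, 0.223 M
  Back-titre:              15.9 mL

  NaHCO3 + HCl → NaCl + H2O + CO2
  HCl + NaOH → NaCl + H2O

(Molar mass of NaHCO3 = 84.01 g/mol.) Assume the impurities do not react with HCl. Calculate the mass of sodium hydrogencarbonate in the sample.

n(HCl) added = 0.0989 × 0.281 = 0.0278 mol
n(NaOH) used in back-titration = 0.0159 × 0.223 = 3.55 × 10^-3 mol
n(HCl) left over = 3.55 × 10^-3 mol (1:1 ratio)
n(HCl) consumed by analyte = 0.0278 − 3.55 × 10^-3 = 0.0242 mol
n(NaHCO3) = 0.0242 mol (1:1 ratio)
mass of NaHCO3 = 0.0242 × 84.01 = 2.04 g

2.04 g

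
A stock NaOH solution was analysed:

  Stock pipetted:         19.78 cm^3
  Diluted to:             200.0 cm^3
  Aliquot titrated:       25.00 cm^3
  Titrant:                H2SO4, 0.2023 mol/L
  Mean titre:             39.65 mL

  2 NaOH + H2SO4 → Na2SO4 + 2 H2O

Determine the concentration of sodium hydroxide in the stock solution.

n(H2SO4) = 0.03965 × 0.2023 = 8.021 × 10^-3 mol
From the 2:1 ratio, n(NaOH) in the aliquot = 2/1 × 8.021 × 10^-3 = 0.01604 mol
[NaOH]_dilute = 0.01604 / 0.02500 = 0.6417 mol/L
Dilution factor = 200.0 / 19.78 = 10.11
[NaOH]_stock = 0.6417 × 10.11 = 6.488 mol/L

6.488 mol/L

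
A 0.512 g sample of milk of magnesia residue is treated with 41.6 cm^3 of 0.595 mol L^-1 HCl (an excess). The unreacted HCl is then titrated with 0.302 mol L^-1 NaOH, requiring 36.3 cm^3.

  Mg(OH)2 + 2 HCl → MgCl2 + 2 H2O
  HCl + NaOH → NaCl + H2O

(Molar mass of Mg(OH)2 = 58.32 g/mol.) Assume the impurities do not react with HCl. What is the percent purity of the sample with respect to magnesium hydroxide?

78.5 %

n(HCl) added = 0.0416 × 0.595 = 0.0248 mol
n(NaOH) used in back-titration = 0.0363 × 0.302 = 0.0110 mol
n(HCl) left over = 0.0110 mol (1:1 ratio)
n(HCl) consumed by analyte = 0.0248 − 0.0110 = 0.0138 mol
From the 1:2 ratio, n(Mg(OH)2) = 1/2 × 0.0138 = 6.89 × 10^-3 mol
mass of Mg(OH)2 = 6.89 × 10^-3 × 58.32 = 0.402 g
% Mg(OH)2 = 0.402 / 0.512 × 100 = 78.5 %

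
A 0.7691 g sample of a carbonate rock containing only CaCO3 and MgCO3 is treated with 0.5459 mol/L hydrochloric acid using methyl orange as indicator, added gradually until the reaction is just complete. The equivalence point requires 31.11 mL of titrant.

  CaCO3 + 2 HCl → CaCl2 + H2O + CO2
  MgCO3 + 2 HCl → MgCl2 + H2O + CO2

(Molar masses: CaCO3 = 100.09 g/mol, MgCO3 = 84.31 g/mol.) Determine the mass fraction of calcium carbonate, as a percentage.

43.86 %

n(HCl) = 0.03111 × 0.5459 = 0.01698 mol
Let x = n(CaCO3), y = n(MgCO3).
Titrant: 2x + 2y = 0.01698;  mass: 100.09x + 84.31y = 0.7691
Solving, x = 3.370 × 10^-3 mol, y = 5.121 × 10^-3 mol
mass of CaCO3 = 3.370 × 10^-3 × 100.09 = 0.3373 g
% CaCO3 = 0.3373 / 0.7691 × 100 = 43.86 %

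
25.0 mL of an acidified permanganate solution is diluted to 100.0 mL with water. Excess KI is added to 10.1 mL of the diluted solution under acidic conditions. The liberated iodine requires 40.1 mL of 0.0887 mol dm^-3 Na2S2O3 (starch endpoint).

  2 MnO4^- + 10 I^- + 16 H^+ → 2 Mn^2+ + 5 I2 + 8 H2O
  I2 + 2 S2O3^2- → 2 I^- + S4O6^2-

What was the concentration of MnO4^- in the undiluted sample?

n(S2O3^2-) = 0.0401 × 0.0887 = 3.56 × 10^-3 mol
n(I2) = n(S2O3^2-)/2 = 1.78 × 10^-3 mol
From the 2:5 ratio, n(MnO4^-) in the aliquot = 2/5 × 1.78 × 10^-3 = 7.11 × 10^-4 mol
[MnO4^-]_dilute = 7.11 × 10^-4 / 0.0101 = 0.0704 mol/L
[MnO4^-]_original = 0.0704 × 100.0/25.0 = 0.282 mol/L

0.282 mol/L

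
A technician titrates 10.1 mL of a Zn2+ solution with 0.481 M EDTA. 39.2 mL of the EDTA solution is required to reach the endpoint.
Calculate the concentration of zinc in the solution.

Zn^2+ + EDTA^4- → [Zn(EDTA)]^2-
n(EDTA) = 0.0392 L × 0.481 mol/L = 0.0189 mol
n(Zn2+) = 0.0189 mol (1:1 mole ratio)
[Zn2+] = 0.0189 mol / 0.0101 L = 1.87 mol/L

1.87 M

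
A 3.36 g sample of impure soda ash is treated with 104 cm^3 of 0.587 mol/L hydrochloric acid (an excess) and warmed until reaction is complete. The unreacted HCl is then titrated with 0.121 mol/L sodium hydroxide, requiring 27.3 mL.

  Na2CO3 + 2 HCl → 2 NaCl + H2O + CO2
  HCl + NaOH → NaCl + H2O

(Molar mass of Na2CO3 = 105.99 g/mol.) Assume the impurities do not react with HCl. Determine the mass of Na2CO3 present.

3.06 g

n(HCl) added = 0.104 × 0.587 = 0.0610 mol
n(NaOH) used in back-titration = 0.0273 × 0.121 = 3.30 × 10^-3 mol
n(HCl) left over = 3.30 × 10^-3 mol (1:1 ratio)
n(HCl) consumed by analyte = 0.0610 − 3.30 × 10^-3 = 0.0577 mol
From the 1:2 ratio, n(Na2CO3) = 1/2 × 0.0577 = 0.0289 mol
mass of Na2CO3 = 0.0289 × 105.99 = 3.06 g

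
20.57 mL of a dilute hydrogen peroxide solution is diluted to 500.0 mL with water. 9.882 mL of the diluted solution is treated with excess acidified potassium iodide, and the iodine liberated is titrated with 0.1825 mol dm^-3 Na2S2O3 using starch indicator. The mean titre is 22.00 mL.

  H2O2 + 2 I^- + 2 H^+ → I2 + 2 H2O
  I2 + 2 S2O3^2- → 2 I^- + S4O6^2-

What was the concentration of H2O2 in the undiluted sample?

n(S2O3^2-) = 0.02200 × 0.1825 = 4.015 × 10^-3 mol
n(I2) = n(S2O3^2-)/2 = 2.007 × 10^-3 mol
n(H2O2) in the aliquot = 2.007 × 10^-3 mol (1:1 ratio)
[H2O2]_dilute = 2.007 × 10^-3 / 0.009882 = 0.2031 mol/L
[H2O2]_original = 0.2031 × 500.0/20.57 = 4.938 mol/L

4.938 mol/L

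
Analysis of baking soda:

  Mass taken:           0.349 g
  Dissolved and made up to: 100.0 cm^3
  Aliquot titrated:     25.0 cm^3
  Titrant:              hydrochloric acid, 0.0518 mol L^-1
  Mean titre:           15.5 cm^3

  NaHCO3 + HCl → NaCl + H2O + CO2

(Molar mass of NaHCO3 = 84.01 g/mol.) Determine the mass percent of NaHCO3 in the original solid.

n(HCl) per titration = 0.0155 × 0.0518 = 8.03 × 10^-4 mol
n(NaHCO3) in each aliquot = 8.03 × 10^-4 mol (1:1 ratio)
n(NaHCO3) in the whole flask = 8.03 × 10^-4 × 100.0/25.0 = 3.21 × 10^-3 mol
mass of NaHCO3 = 3.21 × 10^-3 × 84.01 = 0.270 g
% NaHCO3 = 0.270 / 0.349 × 100 = 77.3 %

77.3 %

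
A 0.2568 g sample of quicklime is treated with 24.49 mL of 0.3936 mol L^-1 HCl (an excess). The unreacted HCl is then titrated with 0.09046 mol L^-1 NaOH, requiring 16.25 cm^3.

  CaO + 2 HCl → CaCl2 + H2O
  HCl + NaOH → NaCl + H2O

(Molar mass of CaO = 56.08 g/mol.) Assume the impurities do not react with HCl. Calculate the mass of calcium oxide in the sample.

0.2291 g

n(HCl) added = 0.02449 × 0.3936 = 9.639 × 10^-3 mol
n(NaOH) used in back-titration = 0.01625 × 0.09046 = 1.470 × 10^-3 mol
n(HCl) left over = 1.470 × 10^-3 mol (1:1 ratio)
n(HCl) consumed by analyte = 9.639 × 10^-3 − 1.470 × 10^-3 = 8.169 × 10^-3 mol
From the 1:2 ratio, n(CaO) = 1/2 × 8.169 × 10^-3 = 4.085 × 10^-3 mol
mass of CaO = 4.085 × 10^-3 × 56.08 = 0.2291 g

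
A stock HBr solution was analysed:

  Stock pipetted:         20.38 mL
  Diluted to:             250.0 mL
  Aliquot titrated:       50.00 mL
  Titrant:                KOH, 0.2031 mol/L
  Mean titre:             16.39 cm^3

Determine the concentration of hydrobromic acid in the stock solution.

HBr + KOH → KBr + H2O
n(KOH) = 0.01639 × 0.2031 = 3.329 × 10^-3 mol
n(HBr) in the aliquot = 3.329 × 10^-3 mol (1:1 ratio)
[HBr]_dilute = 3.329 × 10^-3 / 0.05000 = 0.06658 mol/L
Dilution factor = 250.0 / 20.38 = 12.27
[HBr]_stock = 0.06658 × 12.27 = 0.8167 mol/L

0.8167 mol/L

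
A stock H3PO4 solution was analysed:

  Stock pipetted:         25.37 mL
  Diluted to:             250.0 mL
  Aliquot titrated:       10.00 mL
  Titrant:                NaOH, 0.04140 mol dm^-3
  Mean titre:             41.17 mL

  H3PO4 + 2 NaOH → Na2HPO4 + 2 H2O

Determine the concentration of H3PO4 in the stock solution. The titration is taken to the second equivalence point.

n(NaOH) = 0.04117 × 0.04140 = 1.704 × 10^-3 mol
From the 1:2 ratio, n(H3PO4) in the aliquot = 1/2 × 1.704 × 10^-3 = 8.522 × 10^-4 mol
[H3PO4]_dilute = 8.522 × 10^-4 / 0.01000 = 0.08522 mol/L
Dilution factor = 250.0 / 25.37 = 9.854
[H3PO4]_stock = 0.08522 × 9.854 = 0.8398 mol/L

0.8398 mol/L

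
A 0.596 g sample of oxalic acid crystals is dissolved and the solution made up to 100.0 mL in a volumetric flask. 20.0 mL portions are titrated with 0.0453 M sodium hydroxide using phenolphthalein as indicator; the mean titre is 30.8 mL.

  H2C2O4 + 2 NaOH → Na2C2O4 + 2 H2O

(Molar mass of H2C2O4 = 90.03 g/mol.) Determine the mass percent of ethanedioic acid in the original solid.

n(NaOH) per titration = 0.0308 × 0.0453 = 1.40 × 10^-3 mol
From the 1:2 ratio, n(H2C2O4) in each aliquot = 1/2 × 1.40 × 10^-3 = 6.98 × 10^-4 mol
n(H2C2O4) in the whole flask = 6.98 × 10^-4 × 100.0/20.0 = 3.49 × 10^-3 mol
mass of H2C2O4 = 3.49 × 10^-3 × 90.03 = 0.314 g
% H2C2O4 = 0.314 / 0.596 × 100 = 52.7 %

52.7 %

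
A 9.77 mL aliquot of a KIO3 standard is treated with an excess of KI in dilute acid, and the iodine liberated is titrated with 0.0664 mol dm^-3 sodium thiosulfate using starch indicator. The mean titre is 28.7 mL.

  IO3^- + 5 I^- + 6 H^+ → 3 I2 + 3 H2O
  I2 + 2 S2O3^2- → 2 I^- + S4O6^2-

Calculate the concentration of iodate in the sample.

0.0325 mol/L

n(S2O3^2-) = 0.0287 × 0.0664 = 1.91 × 10^-3 mol
n(I2) = n(S2O3^2-)/2 = 9.53 × 10^-4 mol
From the 1:3 ratio, n(IO3^-) in the aliquot = 1/3 × 9.53 × 10^-4 = 3.18 × 10^-4 mol
[IO3^-] = 3.18 × 10^-4 / 0.00977 = 0.0325 mol/L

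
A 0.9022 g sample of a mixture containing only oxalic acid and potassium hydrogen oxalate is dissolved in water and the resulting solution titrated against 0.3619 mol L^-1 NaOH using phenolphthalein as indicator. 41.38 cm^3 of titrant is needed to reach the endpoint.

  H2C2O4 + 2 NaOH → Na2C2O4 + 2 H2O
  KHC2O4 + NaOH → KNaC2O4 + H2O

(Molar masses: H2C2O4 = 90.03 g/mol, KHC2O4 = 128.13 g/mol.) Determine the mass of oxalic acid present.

n(NaOH) = 0.04138 × 0.3619 = 0.01498 mol
Let x = n(H2C2O4), y = n(KHC2O4).
Titrant: 2x + 1y = 0.01498;  mass: 90.03x + 128.13y = 0.9022
Solving, x = 6.116 × 10^-3 mol, y = 2.744 × 10^-3 mol
mass of H2C2O4 = 6.116 × 10^-3 × 90.03 = 0.5506 g

0.5506 g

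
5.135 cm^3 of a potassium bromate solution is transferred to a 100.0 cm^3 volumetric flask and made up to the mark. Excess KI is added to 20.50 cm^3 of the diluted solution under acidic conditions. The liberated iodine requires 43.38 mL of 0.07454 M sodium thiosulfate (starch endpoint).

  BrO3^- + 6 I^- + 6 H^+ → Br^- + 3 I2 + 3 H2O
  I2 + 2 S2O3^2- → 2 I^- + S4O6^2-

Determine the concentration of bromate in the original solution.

0.5120 M

n(S2O3^2-) = 0.04338 × 0.07454 = 3.234 × 10^-3 mol
n(I2) = n(S2O3^2-)/2 = 1.617 × 10^-3 mol
From the 1:3 ratio, n(BrO3^-) in the aliquot = 1/3 × 1.617 × 10^-3 = 5.389 × 10^-4 mol
[BrO3^-]_dilute = 5.389 × 10^-4 / 0.02050 = 0.02629 mol/L
[BrO3^-]_original = 0.02629 × 100.0/5.135 = 0.5120 mol/L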